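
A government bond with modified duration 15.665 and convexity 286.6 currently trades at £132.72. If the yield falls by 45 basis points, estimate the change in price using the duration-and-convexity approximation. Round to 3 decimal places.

+£9.741

Duration effect: -D_mod·Δy = -15.665 × (-0.0045) = +0.0704925
Convexity effect: ½·C·(Δy)² = 0.5 × 286.6 × (-0.0045)² = +0.002901825
ΔP/P ≈ +0.0704925 + 0.002901825 = +0.073394325
ΔP ≈ 132.72 × (+0.073394325) = +9.740894814.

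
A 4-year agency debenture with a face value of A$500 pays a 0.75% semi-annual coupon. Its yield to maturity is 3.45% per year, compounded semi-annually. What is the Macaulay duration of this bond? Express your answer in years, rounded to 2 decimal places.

Periodic yield y = 0.01725. Discount each cash flow and weight by its period:
  t   CF        PV=CF/(1+0.01725)^t    t·PV
  1        1.875         1.8432         1.8432
  2        1.875         1.8119         3.6239
  3        1.875         1.7812         5.3437
  4        1.875         1.7510         7.0041
  5        1.875         1.7213         8.6066
  6        1.875         1.6921        10.1528
  7        1.875         1.6634        11.6441
  8      501.875       437.6974     3,501.5793
  Σ                    449.9617     3,549.7976
Price P = Σ PV = 449.9617.
Macaulay duration = Σ(t·PV) / P = 3,549.7976 / 449.9617 = 7.88911 half-year periods.
In years: 7.88911 / 2 = 3.94456 years.

3.94 years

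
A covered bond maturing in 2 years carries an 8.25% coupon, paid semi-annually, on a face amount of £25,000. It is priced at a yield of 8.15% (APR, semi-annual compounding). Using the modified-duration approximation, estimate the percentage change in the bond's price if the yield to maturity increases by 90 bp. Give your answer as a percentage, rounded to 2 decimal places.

-1.63%

Periodic yield y = 0.04075. Modified duration first:
  t   CF        PV=CF/(1+0.04075)^t    t·PV
  1     1,031.25       990.8720       990.8720
  2     1,031.25       952.0749     1,904.1498
  3     1,031.25       914.7969     2,744.3908
  4    26,031.25    22,187.5498    88,750.1991
  Σ                 25,045.2936    94,389.6117
P = 25,045.2936; D_Mac = 3.76876 half-year periods = 1.88438 yrs; D_mod = 1.88438/(1+0.04075) = 1.81060 yrs.
ΔP/P ≈ -D_mod · Δy = -1.81060 × (+0.009) = -0.016295 = -1.6295%.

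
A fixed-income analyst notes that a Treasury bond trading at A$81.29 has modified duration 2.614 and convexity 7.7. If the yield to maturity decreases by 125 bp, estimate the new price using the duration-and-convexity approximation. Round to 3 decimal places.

Duration effect: -D_mod·Δy = -2.614 × (-0.0125) = +0.032675
Convexity effect: ½·C·(Δy)² = 0.5 × 7.7 × (-0.0125)² = +0.0006015625
ΔP/P ≈ +0.032675 + 0.0006015625 = +0.0332765625
New price ≈ 81.29 × (1 + 0.0332765625) = 83.995051765625.

A$83.995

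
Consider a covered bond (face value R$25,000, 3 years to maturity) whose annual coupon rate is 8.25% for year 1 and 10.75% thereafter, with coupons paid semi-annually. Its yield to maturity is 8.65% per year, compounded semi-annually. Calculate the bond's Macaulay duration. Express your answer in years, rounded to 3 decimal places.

Periodic yield y = 0.04325. Discount each cash flow and weight by its period:
  t   CF        PV=CF/(1+0.04325)^t    t·PV
  1     1,031.25       988.4975       988.4975
  2     1,031.25       947.5174     1,895.0347
  3     1,343.75     1,183.4592     3,550.3777
  4     1,343.75     1,134.3966     4,537.5863
  5     1,343.75     1,087.3679     5,436.8395
  6    26,343.75    20,433.7105   122,602.2630
  Σ                 25,774.9490   139,010.5986
Price P = Σ PV = 25,774.9490.
Macaulay duration = Σ(t·PV) / P = 139,010.5986 / 25,774.9490 = 5.39324 half-year periods.
In years: 5.39324 / 2 = 2.69662 years.

2.697 years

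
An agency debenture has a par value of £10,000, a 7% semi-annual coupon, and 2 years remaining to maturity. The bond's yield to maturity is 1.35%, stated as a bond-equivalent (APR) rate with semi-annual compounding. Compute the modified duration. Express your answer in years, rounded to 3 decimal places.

1.894 years

Periodic yield y = 0.00675. First find Macaulay duration:
  t   CF        PV=CF/(1+0.00675)^t    t·PV
  1       350.00       347.6533       347.6533
  2       350.00       345.3224       690.6448
  3       350.00       343.0071     1,029.0213
  4    10,350.00    10,075.2028    40,300.8112
  Σ                 11,111.1857    42,368.1307
P = 11,111.1857; Macaulay duration = 42,368.1307 / 11,111.1857 = 3.81311 half-year periods = 1.90655 years.
Modified duration = D_Mac / (1 + y) = 1.90655 / 1.00675 = 1.89377 years.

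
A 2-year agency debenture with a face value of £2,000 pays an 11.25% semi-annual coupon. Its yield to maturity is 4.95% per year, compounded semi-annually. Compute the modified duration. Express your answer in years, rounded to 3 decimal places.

Periodic yield y = 0.02475. First find Macaulay duration:
  t   CF        PV=CF/(1+0.02475)^t    t·PV
  1       112.50       109.7829       109.7829
  2       112.50       107.1314       214.2627
  3       112.50       104.5439       313.6317
  4     2,112.50     1,915.6890     7,662.7561
  Σ                  2,237.1472     8,300.4334
P = 2,237.1472; Macaulay duration = 8,300.4334 / 2,237.1472 = 3.71028 half-year periods = 1.85514 years.
Modified duration = D_Mac / (1 + y) = 1.85514 / 1.02475 = 1.81033 years.

1.810 years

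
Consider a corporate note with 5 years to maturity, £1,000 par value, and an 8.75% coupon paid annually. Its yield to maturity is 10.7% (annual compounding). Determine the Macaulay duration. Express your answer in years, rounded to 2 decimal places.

4.23 years

Periodic yield y = 0.107. Discount each cash flow and weight by its year:
  t   CF        PV=CF/(1+0.107)^t    t·PV
  1        87.50        79.0425        79.0425
  2        87.50        71.4024       142.8048
  3        87.50        64.5008       193.5024
  4        87.50        58.2663       233.0653
  5     1,087.50       654.1708     3,270.8540
  Σ                    927.3828     3,919.2690
Price P = Σ PV = 927.3828.
Macaulay duration = Σ(t·PV) / P = 3,919.2690 / 927.3828 = 4.22616 years.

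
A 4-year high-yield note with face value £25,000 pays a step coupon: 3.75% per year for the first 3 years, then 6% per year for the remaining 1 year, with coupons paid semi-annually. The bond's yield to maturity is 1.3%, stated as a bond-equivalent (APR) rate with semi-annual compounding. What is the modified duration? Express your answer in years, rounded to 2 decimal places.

Periodic yield y = 0.0065. First find Macaulay duration:
  t   CF        PV=CF/(1+0.0065)^t    t·PV
  1       468.75       465.7228       465.7228
  2       468.75       462.7152       925.4303
  3       468.75       459.7269     1,379.1808
  4       468.75       456.7580     1,827.0320
  5       468.75       453.8082     2,269.0412
  6       468.75       450.8775     2,705.2653
  7       750.00       716.7452     5,017.2166
  8    25,750.00    24,449.3321   195,594.6568
  Σ                 27,915.6860   210,183.5457
P = 27,915.6860; Macaulay duration = 210,183.5457 / 27,915.6860 = 7.52923 half-year periods = 3.76461 years.
Modified duration = D_Mac / (1 + y) = 3.76461 / 1.0065 = 3.74030 years.

3.74 years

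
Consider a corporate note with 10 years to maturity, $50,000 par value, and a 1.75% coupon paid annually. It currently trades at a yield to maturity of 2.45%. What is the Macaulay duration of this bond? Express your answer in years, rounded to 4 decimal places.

Periodic yield y = 0.0245. Discount each cash flow and weight by its year:
  t   CF        PV=CF/(1+0.0245)^t    t·PV
  1       875.00       854.0752       854.0752
  2       875.00       833.6507     1,667.3014
  3       875.00       813.7147     2,441.1441
  4       875.00       794.2554     3,177.0218
  5       875.00       775.2615     3,876.3077
  6       875.00       756.7219     4,540.3311
  7       875.00       738.6255     5,170.3787
  8       875.00       720.9620     5,767.6957
  9       875.00       703.7208     6,333.4872
  10   50,875.00    39,937.8604   399,378.6042
  Σ                 46,928.8481   433,206.3472
Price P = Σ PV = 46,928.8481.
Macaulay duration = Σ(t·PV) / P = 433,206.3472 / 46,928.8481 = 9.23113 years.

9.2311 years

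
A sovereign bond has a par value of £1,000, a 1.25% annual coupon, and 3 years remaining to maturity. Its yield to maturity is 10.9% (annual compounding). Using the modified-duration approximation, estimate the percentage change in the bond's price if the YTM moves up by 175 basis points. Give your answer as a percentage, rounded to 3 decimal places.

-4.666%

Periodic yield y = 0.109. Modified duration first:
  t   CF        PV=CF/(1+0.109)^t    t·PV
  1        12.50        11.2714        11.2714
  2        12.50        10.1636        20.3272
  3     1,012.50       742.3358     2,227.0073
  Σ                    763.7708     2,258.6059
P = 763.7708; D_Mac = 2.95718 yrs; D_mod = 2.95718/(1+0.109) = 2.66653 yrs.
ΔP/P ≈ -D_mod · Δy = -2.66653 × (+0.0175) = -0.046664 = -4.6664%.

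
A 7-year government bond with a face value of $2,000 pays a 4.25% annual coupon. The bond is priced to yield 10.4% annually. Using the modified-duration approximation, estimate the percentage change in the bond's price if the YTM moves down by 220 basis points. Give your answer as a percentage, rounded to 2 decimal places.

Periodic yield y = 0.104. Modified duration first:
  t   CF        PV=CF/(1+0.104)^t    t·PV
  1        85.00        76.9928        76.9928
  2        85.00        69.7398       139.4796
  3        85.00        63.1701       189.5104
  4        85.00        57.2193       228.8772
  5        85.00        51.8291       259.1454
  6        85.00        46.9466       281.6798
  7     2,085.00     1,043.0918     7,301.6428
  Σ                  1,408.9896     8,477.3281
P = 1,408.9896; D_Mac = 6.01660 yrs; D_mod = 6.01660/(1+0.104) = 5.44982 yrs.
ΔP/P ≈ -D_mod · Δy = -5.44982 × (-0.022) = +0.119896 = +11.9896%.

+11.99%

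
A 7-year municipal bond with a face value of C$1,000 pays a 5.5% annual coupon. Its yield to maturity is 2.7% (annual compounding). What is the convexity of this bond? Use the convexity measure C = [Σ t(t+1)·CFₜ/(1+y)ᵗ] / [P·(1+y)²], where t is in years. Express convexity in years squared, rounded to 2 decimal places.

With y = 0.027:
  t   CF        PV=CF/(1+0.027)^t    t·PV        t(t+1)·PV
  1        55.00        53.5540        53.5540         107.1081
  2        55.00        52.1461       104.2922         312.8766
  3        55.00        50.7752       152.3255         609.3020
  4        55.00        49.4403       197.7611         988.8056
  5        55.00        48.1405       240.7024       1,444.2146
  6        55.00        46.8749       281.2492       1,968.7443
  7     1,055.00       875.5065     6,128.5452      49,028.3617
  Σ                  1,176.4374     7,158.4297      54,459.4129
P = 1,176.4374.
Convexity = Σ t(t+1)·PV / [P·(1+y)²] = 54,459.4129 / (1,176.4374 × 1.054729) = 43.88976.

43.89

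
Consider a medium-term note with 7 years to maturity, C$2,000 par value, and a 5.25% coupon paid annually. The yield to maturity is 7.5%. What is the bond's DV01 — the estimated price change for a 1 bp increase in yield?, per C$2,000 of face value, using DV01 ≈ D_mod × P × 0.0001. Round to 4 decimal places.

C$0.9770

Periodic yield y = 0.075.
  t   CF        PV=CF/(1+0.075)^t    t·PV
  1       105.00        97.6744        97.6744
  2       105.00        90.8599       181.7198
  3       105.00        84.5209       253.5626
  4       105.00        78.6241       314.4962
  5       105.00        73.1387       365.6933
  6       105.00        68.0360       408.2158
  7     2,105.00     1,268.7991     8,881.5935
  Σ                  1,761.6529    10,502.9556
P = 1,761.6529; D_Mac = 5.96199 yrs; D_mod = 5.54604 yrs.
DV01 ≈ 5.54604 × 1,761.6529 × 0.0001 = 0.977019.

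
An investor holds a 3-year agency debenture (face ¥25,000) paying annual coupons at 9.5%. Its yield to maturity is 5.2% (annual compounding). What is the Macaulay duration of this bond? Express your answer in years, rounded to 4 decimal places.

Periodic yield y = 0.052. Discount each cash flow and weight by its year:
  t   CF        PV=CF/(1+0.052)^t    t·PV
  1     2,375.00     2,257.6046     2,257.6046
  2     2,375.00     2,146.0119     4,292.0239
  3    27,375.00    23,512.9385    70,538.8156
  Σ                 27,916.5550    77,088.4440
Price P = Σ PV = 27,916.5550.
Macaulay duration = Σ(t·PV) / P = 77,088.4440 / 27,916.5550 = 2.76139 years.

2.7614 years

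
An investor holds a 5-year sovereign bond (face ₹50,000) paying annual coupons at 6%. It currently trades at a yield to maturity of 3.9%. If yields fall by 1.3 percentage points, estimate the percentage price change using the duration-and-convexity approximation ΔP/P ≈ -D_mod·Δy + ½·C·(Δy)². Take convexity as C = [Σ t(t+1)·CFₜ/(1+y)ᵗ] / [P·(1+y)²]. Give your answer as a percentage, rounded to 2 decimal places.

+5.82%

With y = 0.039:
  t   CF        PV=CF/(1+0.039)^t    t·PV        t(t+1)·PV
  1     3,000.00     2,887.3917     2,887.3917       5,774.7834
  2     3,000.00     2,779.0103     5,558.0206      16,674.0619
  3     3,000.00     2,674.6971     8,024.0914      32,096.3656
  4     3,000.00     2,574.2995    10,297.1978      51,485.9891
  5    53,000.00    43,772.1755   218,860.8775   1,313,165.2650
  Σ                 54,687.5741   245,627.5791   1,419,196.4650
P = 54,687.5741; D_Mac = 4.49147 yrs; D_mod = 4.32288 yrs; C = 24.03935.
Duration effect: -4.32288 × (-0.013) = +0.056197
Convexity effect: 0.5 × 24.03935 × (-0.013)² = +0.0020313
ΔP/P ≈ +0.056197 + 0.0020313 = +0.058229 = +5.8229%.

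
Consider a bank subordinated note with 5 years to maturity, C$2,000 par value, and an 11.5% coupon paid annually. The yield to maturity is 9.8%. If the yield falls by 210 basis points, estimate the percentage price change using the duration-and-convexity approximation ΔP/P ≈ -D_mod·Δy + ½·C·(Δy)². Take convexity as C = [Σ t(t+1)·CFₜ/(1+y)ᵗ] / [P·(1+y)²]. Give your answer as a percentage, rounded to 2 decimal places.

+8.26%

With y = 0.098:
  t   CF        PV=CF/(1+0.098)^t    t·PV        t(t+1)·PV
  1       230.00       209.4718       209.4718         418.9435
  2       230.00       190.7757       381.5515       1,144.6545
  3       230.00       173.7484       521.2452       2,084.9808
  4       230.00       158.2408       632.9632       3,164.8160
  5     2,230.00     1,397.3113     6,986.5564      41,919.3382
  Σ                  2,129.5480     8,731.7880      48,732.7330
P = 2,129.5480; D_Mac = 4.10030 yrs; D_mod = 3.73434 yrs; C = 18.98142.
Duration effect: -3.73434 × (-0.021) = +0.078421
Convexity effect: 0.5 × 18.98142 × (-0.021)² = +0.0041854
ΔP/P ≈ +0.078421 + 0.0041854 = +0.082606 = +8.2606%.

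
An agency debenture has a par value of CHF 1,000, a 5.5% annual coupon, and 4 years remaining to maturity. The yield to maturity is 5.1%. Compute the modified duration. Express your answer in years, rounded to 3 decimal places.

Periodic yield y = 0.051. First find Macaulay duration:
  t   CF        PV=CF/(1+0.051)^t    t·PV
  1        55.00        52.3311        52.3311
  2        55.00        49.7917        99.5835
  3        55.00        47.3756       142.1267
  4     1,055.00       864.6525     3,458.6100
  Σ                  1,014.1509     3,752.6513
P = 1,014.1509; Macaulay duration = 3,752.6513 / 1,014.1509 = 3.70029 years.
Modified duration = D_Mac / (1 + y) = 3.70029 / 1.051 = 3.52073 years.

3.521 years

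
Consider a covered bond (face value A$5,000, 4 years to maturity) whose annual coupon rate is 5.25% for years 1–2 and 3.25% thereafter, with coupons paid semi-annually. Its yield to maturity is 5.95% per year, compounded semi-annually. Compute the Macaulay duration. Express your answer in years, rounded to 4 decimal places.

Periodic yield y = 0.02975. Discount each cash flow and weight by its period:
  t   CF        PV=CF/(1+0.02975)^t    t·PV
  1       131.25       127.4581       127.4581
  2       131.25       123.7758       247.5516
  3       131.25       120.1998       360.5995
  4       131.25       116.7272       466.9088
  5        81.25        70.1721       350.8604
  6        81.25        68.1448       408.8687
  7        81.25        66.1760       463.2323
  8     5,081.25     4,018.9829    32,151.8632
  Σ                  4,711.6368    34,577.3426
Price P = Σ PV = 4,711.6368.
Macaulay duration = Σ(t·PV) / P = 34,577.3426 / 4,711.6368 = 7.33871 half-year periods.
In years: 7.33871 / 2 = 3.66936 years.

3.6694 years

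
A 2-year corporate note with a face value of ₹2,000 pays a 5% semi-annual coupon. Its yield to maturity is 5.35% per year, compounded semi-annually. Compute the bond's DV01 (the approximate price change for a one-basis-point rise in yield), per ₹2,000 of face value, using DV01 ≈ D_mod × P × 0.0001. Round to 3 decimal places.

Periodic yield y = 0.02675.
  t   CF        PV=CF/(1+0.02675)^t    t·PV
  1        50.00        48.6973        48.6973
  2        50.00        47.4286        94.8573
  3        50.00        46.1930       138.5789
  4     2,050.00     1,844.5695     7,378.2779
  Σ                  1,986.8884     7,660.4114
P = 1,986.8884; D_Mac = 3.85548 half-year periods = 1.92774 yrs; D_mod = 1.87752 yrs.
DV01 ≈ 1.87752 × 1,986.8884 × 0.0001 = 0.373042.

₹0.373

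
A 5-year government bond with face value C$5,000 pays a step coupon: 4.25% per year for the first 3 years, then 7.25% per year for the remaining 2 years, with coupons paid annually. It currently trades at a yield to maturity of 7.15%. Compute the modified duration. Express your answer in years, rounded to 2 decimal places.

4.27 years

Periodic yield y = 0.0715. First find Macaulay duration:
  t   CF        PV=CF/(1+0.0715)^t    t·PV
  1       212.50       198.3201       198.3201
  2       212.50       185.0864       370.1729
  3       212.50       172.7358       518.2075
  4       362.50       275.0042     1,100.0168
  5     5,362.50     3,796.7013    18,983.5064
  Σ                  4,627.8478    21,170.2236
P = 4,627.8478; Macaulay duration = 21,170.2236 / 4,627.8478 = 4.57453 years.
Modified duration = D_Mac / (1 + y) = 4.57453 / 1.0715 = 4.26928 years.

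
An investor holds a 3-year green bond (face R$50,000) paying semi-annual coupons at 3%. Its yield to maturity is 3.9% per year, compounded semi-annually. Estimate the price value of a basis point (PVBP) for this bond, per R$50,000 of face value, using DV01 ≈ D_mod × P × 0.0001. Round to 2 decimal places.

R$13.81

Periodic yield y = 0.0195.
  t   CF        PV=CF/(1+0.0195)^t    t·PV
  1       750.00       735.6547       735.6547
  2       750.00       721.5838     1,443.1677
  3       750.00       707.7821     2,123.3463
  4       750.00       694.2443     2,776.9773
  5       750.00       680.9655     3,404.8275
  6    50,750.00    45,197.3181   271,183.9088
  Σ                 48,737.5486   281,667.8824
P = 48,737.5486; D_Mac = 5.77928 half-year periods = 2.88964 yrs; D_mod = 2.83437 yrs.
DV01 ≈ 2.83437 × 48,737.5486 × 0.0001 = 13.814021.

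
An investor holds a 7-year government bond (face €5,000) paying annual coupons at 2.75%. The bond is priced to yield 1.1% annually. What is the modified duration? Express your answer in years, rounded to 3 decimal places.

6.424 years

Periodic yield y = 0.011. First find Macaulay duration:
  t   CF        PV=CF/(1+0.011)^t    t·PV
  1       137.50       136.0040       136.0040
  2       137.50       134.5242       269.0484
  3       137.50       133.0605       399.1816
  4       137.50       131.6128       526.4511
  5       137.50       130.1808       650.9040
  6       137.50       128.7644       772.5863
  7     5,137.50     4,758.7594    33,311.3157
  Σ                  5,552.9060    36,065.4910
P = 5,552.9060; Macaulay duration = 36,065.4910 / 5,552.9060 = 6.49489 years.
Modified duration = D_Mac / (1 + y) = 6.49489 / 1.011 = 6.42422 years.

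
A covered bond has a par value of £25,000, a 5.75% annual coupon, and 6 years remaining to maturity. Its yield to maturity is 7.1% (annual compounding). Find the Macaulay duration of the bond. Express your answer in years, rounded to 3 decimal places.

Periodic yield y = 0.071. Discount each cash flow and weight by its year:
  t   CF        PV=CF/(1+0.071)^t    t·PV
  1     1,437.50     1,342.2035     1,342.2035
  2     1,437.50     1,253.2246     2,506.4492
  3     1,437.50     1,170.1444     3,510.4331
  4     1,437.50     1,092.5718     4,370.2870
  5     1,437.50     1,020.1417     5,100.7085
  6    26,437.50    17,517.9612   105,107.7671
  Σ                 23,396.2471   121,937.8484
Price P = Σ PV = 23,396.2471.
Macaulay duration = Σ(t·PV) / P = 121,937.8484 / 23,396.2471 = 5.21186 years.

5.212 years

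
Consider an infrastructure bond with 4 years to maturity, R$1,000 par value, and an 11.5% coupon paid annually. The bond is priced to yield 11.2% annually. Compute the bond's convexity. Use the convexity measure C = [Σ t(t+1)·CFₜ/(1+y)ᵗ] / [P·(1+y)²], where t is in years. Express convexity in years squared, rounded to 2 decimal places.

With y = 0.112:
  t   CF        PV=CF/(1+0.112)^t    t·PV        t(t+1)·PV
  1       115.00       103.4173       103.4173         206.8345
  2       115.00        93.0011       186.0023         558.0068
  3       115.00        83.6341       250.9024       1,003.6094
  4     1,115.00       729.2152     2,916.8608      14,584.3042
  Σ                  1,009.2677     3,457.1827      16,352.7550
P = 1,009.2677.
Convexity = Σ t(t+1)·PV / [P·(1+y)²] = 16,352.7550 / (1,009.2677 × 1.236544) = 13.10313.

13.10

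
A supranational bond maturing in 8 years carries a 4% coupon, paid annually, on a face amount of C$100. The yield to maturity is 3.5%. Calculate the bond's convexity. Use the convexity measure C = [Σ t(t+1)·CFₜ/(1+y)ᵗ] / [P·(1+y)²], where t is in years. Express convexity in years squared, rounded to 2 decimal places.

With y = 0.035:
  t   CF        PV=CF/(1+0.035)^t    t·PV        t(t+1)·PV
  1         4.00         3.8647         3.8647           7.7295
  2         4.00         3.7340         7.4681          22.4043
  3         4.00         3.6078        10.8233          43.2932
  4         4.00         3.4858        13.9431          69.7154
  5         4.00         3.3679        16.8395         101.0368
  6         4.00         3.2540        19.5240         136.6681
  7         4.00         3.1440        22.0077         176.0620
  8       104.00        78.9788       631.8304       5,686.4737
  Σ                    103.4370       726.3008       6,243.3829
P = 103.4370.
Convexity = Σ t(t+1)·PV / [P·(1+y)²] = 6,243.3829 / (103.4370 × 1.071225) = 56.34605.

56.35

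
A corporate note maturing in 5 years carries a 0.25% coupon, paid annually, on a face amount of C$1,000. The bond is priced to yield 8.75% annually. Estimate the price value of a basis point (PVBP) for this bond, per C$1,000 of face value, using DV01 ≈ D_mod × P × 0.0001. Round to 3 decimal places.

C$0.305

Periodic yield y = 0.0875.
  t   CF        PV=CF/(1+0.0875)^t    t·PV
  1         2.50         2.2989         2.2989
  2         2.50         2.1139         4.2278
  3         2.50         1.9438         5.8314
  4         2.50         1.7874         7.1496
  5     1,002.50       659.0799     3,295.3994
  Σ                    667.2238     3,314.9070
P = 667.2238; D_Mac = 4.96821 yrs; D_mod = 4.56847 yrs.
DV01 ≈ 4.56847 × 667.2238 × 0.0001 = 0.304819.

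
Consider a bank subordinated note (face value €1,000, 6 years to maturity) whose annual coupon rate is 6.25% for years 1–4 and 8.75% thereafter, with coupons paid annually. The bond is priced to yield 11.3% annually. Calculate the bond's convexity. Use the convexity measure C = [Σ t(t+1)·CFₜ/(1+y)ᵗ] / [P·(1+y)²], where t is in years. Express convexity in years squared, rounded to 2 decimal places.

With y = 0.113:
  t   CF        PV=CF/(1+0.113)^t    t·PV        t(t+1)·PV
  1        62.50        56.1545        56.1545         112.3091
  2        62.50        50.4533       100.9066         302.7199
  3        62.50        45.3309       135.9928         543.9710
  4        62.50        40.7286       162.9144         814.5718
  5        87.50        51.2309       256.1546       1,536.9279
  6     1,087.50       572.0820     3,432.4920      24,027.4438
  Σ                    815.9803     4,144.6149      27,337.9434
P = 815.9803.
Convexity = Σ t(t+1)·PV / [P·(1+y)²] = 27,337.9434 / (815.9803 × 1.238769) = 27.04555.

27.05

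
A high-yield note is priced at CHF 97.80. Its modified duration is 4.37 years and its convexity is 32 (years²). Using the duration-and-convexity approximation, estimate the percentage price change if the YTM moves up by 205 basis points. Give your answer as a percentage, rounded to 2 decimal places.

Duration effect: -D_mod·Δy = -4.37 × (+0.0205) = -0.089585
Convexity effect: ½·C·(Δy)² = 0.5 × 32 × (0.0205)² = +0.0067240
ΔP/P ≈ -0.089585 + 0.0067240 = -0.082861
= -8.2861%.

-8.29%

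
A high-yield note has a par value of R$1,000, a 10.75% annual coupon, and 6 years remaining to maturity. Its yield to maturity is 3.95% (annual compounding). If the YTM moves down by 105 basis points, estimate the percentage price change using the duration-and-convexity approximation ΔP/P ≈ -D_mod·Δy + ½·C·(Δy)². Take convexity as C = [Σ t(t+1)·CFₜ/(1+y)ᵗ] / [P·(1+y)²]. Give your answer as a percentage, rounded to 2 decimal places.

With y = 0.0395:
  t   CF        PV=CF/(1+0.0395)^t    t·PV        t(t+1)·PV
  1       107.50       103.4151       103.4151         206.8302
  2       107.50        99.4854       198.9709         596.9126
  3       107.50        95.7051       287.1152       1,148.4609
  4       107.50        92.0684       368.2735       1,841.3675
  5       107.50        88.5699       442.8493       2,657.0960
  6     1,107.50       877.8024     5,266.8145      36,867.7016
  Σ                  1,357.0463     6,667.4386      43,318.3689
P = 1,357.0463; D_Mac = 4.91320 yrs; D_mod = 4.72650 yrs; C = 29.54122.
Duration effect: -4.72650 × (-0.0105) = +0.049628
Convexity effect: 0.5 × 29.54122 × (-0.0105)² = +0.0016285
ΔP/P ≈ +0.049628 + 0.0016285 = +0.051257 = +5.1257%.

+5.13%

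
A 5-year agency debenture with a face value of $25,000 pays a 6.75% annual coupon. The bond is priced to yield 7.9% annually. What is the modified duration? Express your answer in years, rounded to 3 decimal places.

Periodic yield y = 0.079. First find Macaulay duration:
  t   CF        PV=CF/(1+0.079)^t    t·PV
  1     1,687.50     1,563.9481     1,563.9481
  2     1,687.50     1,449.4422     2,898.8843
  3     1,687.50     1,343.3199     4,029.9597
  4     1,687.50     1,244.9675     4,979.8699
  5    26,687.50    18,247.3864    91,236.9321
  Σ                 23,849.0640   104,709.5941
P = 23,849.0640; Macaulay duration = 104,709.5941 / 23,849.0640 = 4.39051 years.
Modified duration = D_Mac / (1 + y) = 4.39051 / 1.079 = 4.06906 years.

4.069 years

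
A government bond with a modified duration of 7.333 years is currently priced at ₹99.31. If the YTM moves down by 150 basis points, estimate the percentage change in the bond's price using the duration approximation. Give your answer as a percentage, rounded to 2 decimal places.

Duration approximation: ΔP/P ≈ -D_mod · Δy = -7.333 × (-0.015) = +0.109995.
As a percentage: +10.9995%.

+11.00%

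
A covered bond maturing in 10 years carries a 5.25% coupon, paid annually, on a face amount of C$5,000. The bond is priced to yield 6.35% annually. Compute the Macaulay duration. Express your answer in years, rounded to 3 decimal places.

7.933 years

Periodic yield y = 0.0635. Discount each cash flow and weight by its year:
  t   CF        PV=CF/(1+0.0635)^t    t·PV
  1       262.50       246.8265       246.8265
  2       262.50       232.0889       464.1777
  3       262.50       218.2312       654.6936
  4       262.50       205.2009       820.8037
  5       262.50       192.9487       964.7435
  6       262.50       181.4280     1,088.5681
  7       262.50       170.5952     1,194.1665
  8       262.50       160.4092     1,283.2738
  9       262.50       150.8314     1,357.4829
  10    5,262.50     2,843.2639    28,432.6387
  Σ                  4,601.8240    36,507.3751
Price P = Σ PV = 4,601.8240.
Macaulay duration = Σ(t·PV) / P = 36,507.3751 / 4,601.8240 = 7.93324 years.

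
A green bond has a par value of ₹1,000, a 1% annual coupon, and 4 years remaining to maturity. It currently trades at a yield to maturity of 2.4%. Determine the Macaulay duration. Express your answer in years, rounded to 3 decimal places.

3.939 years

Periodic yield y = 0.024. Discount each cash flow and weight by its year:
  t   CF        PV=CF/(1+0.024)^t    t·PV
  1        10.00         9.7656         9.7656
  2        10.00         9.5367        19.0735
  3        10.00         9.3132        27.9397
  4     1,010.00       918.5896     3,674.3586
  Σ                    947.2052     3,731.1374
Price P = Σ PV = 947.2052.
Macaulay duration = Σ(t·PV) / P = 3,731.1374 / 947.2052 = 3.93910 years.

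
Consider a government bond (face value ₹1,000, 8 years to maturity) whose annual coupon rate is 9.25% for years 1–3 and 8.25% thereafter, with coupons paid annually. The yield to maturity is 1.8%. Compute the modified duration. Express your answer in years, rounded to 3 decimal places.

6.316 years

Periodic yield y = 0.018. First find Macaulay duration:
  t   CF        PV=CF/(1+0.018)^t    t·PV
  1        92.50        90.8644        90.8644
  2        92.50        89.2578       178.5156
  3        92.50        87.6796       263.0387
  4        82.50        76.8180       307.2719
  5        82.50        75.4597       377.2985
  6        82.50        74.1254       444.7526
  7        82.50        72.8148       509.7034
  8     1,082.50       938.5246     7,508.1972
  Σ                  1,505.5443     9,679.6423
P = 1,505.5443; Macaulay duration = 9,679.6423 / 1,505.5443 = 6.42933 years.
Modified duration = D_Mac / (1 + y) = 6.42933 / 1.018 = 6.31565 years.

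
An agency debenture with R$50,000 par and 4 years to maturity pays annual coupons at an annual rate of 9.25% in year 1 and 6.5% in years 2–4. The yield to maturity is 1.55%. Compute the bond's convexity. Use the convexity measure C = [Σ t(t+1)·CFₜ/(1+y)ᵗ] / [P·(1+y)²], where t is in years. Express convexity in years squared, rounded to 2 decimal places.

With y = 0.0155:
  t   CF        PV=CF/(1+0.0155)^t    t·PV        t(t+1)·PV
  1     4,625.00     4,554.4067     4,554.4067       9,108.8134
  2     3,250.00     3,151.5449     6,303.0899      18,909.2697
  3     3,250.00     3,103.4416     9,310.3248      37,241.2992
  4    53,250.00    50,072.5722   200,290.2887   1,001,451.4433
  Σ                 60,881.9654   220,458.1101   1,066,710.8257
P = 60,881.9654.
Convexity = Σ t(t+1)·PV / [P·(1+y)²] = 1,066,710.8257 / (60,881.9654 × 1.031240) = 16.99019.

16.99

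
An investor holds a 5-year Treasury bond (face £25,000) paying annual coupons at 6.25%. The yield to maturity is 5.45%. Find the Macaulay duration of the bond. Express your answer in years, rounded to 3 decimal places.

Periodic yield y = 0.0545. Discount each cash flow and weight by its year:
  t   CF        PV=CF/(1+0.0545)^t    t·PV
  1     1,562.50     1,481.7449     1,481.7449
  2     1,562.50     1,405.1635     2,810.3270
  3     1,562.50     1,332.5401     3,997.6202
  4     1,562.50     1,263.6700     5,054.6802
  5    26,562.50    20,372.1107   101,860.5534
  Σ                 25,855.2292   115,204.9256
Price P = Σ PV = 25,855.2292.
Macaulay duration = Σ(t·PV) / P = 115,204.9256 / 25,855.2292 = 4.45577 years.

4.456 years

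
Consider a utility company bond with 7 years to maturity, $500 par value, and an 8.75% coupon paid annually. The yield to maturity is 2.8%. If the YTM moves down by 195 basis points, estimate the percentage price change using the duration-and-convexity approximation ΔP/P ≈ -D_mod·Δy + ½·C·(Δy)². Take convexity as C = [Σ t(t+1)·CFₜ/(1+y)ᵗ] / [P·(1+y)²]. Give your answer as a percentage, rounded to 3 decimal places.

With y = 0.028:
  t   CF        PV=CF/(1+0.028)^t    t·PV        t(t+1)·PV
  1        43.75        42.5584        42.5584          85.1167
  2        43.75        41.3992        82.7984         248.3951
  3        43.75        40.2716       120.8148         483.2590
  4        43.75        39.1747       156.6988         783.4939
  5        43.75        38.1077       190.5384       1,143.2303
  6        43.75        37.0697       222.4184       1,556.9285
  7       543.75       448.1748     3,137.2238      25,097.7908
  Σ                    686.7561     3,953.0509      29,398.2143
P = 686.7561; D_Mac = 5.75612 yrs; D_mod = 5.59934 yrs; C = 40.50720.
Duration effect: -5.59934 × (-0.0195) = +0.109187
Convexity effect: 0.5 × 40.50720 × (-0.0195)² = +0.0077014
ΔP/P ≈ +0.109187 + 0.0077014 = +0.116889 = +11.6889%.

+11.689%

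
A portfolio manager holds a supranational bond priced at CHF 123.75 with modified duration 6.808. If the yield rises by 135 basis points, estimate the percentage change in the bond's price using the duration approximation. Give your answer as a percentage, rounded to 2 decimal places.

-9.19%

Duration approximation: ΔP/P ≈ -D_mod · Δy = -6.808 × (+0.0135) = -0.091908.
As a percentage: -9.1908%.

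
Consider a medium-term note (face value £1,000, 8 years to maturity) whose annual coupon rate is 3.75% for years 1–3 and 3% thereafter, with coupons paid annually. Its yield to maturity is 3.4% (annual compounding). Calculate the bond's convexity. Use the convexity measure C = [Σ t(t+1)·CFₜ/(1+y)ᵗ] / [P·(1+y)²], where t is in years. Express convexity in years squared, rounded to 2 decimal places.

57.52

With y = 0.034:
  t   CF        PV=CF/(1+0.034)^t    t·PV        t(t+1)·PV
  1        37.50        36.2669        36.2669          72.5338
  2        37.50        35.0744        70.1488         210.4464
  3        37.50        33.9211       101.7632         407.0529
  4        30.00        26.2445       104.9782         524.8910
  5        30.00        25.3816       126.9079         761.4472
  6        30.00        24.5470       147.2819       1,030.9730
  7        30.00        23.7398       166.1788       1,329.4301
  8     1,030.00       788.2662     6,306.1297      56,755.1677
  Σ                    993.4415     7,059.6554      61,091.9422
P = 993.4415.
Convexity = Σ t(t+1)·PV / [P·(1+y)²] = 61,091.9422 / (993.4415 × 1.069156) = 57.51757.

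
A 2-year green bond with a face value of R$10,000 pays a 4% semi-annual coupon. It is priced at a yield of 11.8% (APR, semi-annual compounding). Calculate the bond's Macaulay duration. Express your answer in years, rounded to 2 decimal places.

Periodic yield y = 0.059. Discount each cash flow and weight by its period:
  t   CF        PV=CF/(1+0.059)^t    t·PV
  1       200.00       188.8574       188.8574
  2       200.00       178.3356       356.6712
  3       200.00       168.4000       505.2000
  4    10,200.00     8,109.9155    32,439.6622
  Σ                  8,645.5086    33,490.3908
Price P = Σ PV = 8,645.5086.
Macaulay duration = Σ(t·PV) / P = 33,490.3908 / 8,645.5086 = 3.87373 half-year periods.
In years: 3.87373 / 2 = 1.93687 years.

1.94 years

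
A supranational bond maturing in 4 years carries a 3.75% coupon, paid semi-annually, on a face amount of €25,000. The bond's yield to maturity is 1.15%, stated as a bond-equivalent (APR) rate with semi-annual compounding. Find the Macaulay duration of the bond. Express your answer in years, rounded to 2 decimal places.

3.77 years

Periodic yield y = 0.00575. Discount each cash flow and weight by its period:
  t   CF        PV=CF/(1+0.00575)^t    t·PV
  1       468.75       466.0701       466.0701
  2       468.75       463.4055       926.8110
  3       468.75       460.7562     1,382.2685
  4       468.75       458.1220     1,832.4879
  5       468.75       455.5028     2,277.5141
  6       468.75       452.8987     2,717.3919
  7       468.75       450.3094     3,152.1656
  8    25,468.75    24,326.9297   194,615.4378
  Σ                 27,533.9943   207,370.1470
Price P = Σ PV = 27,533.9943.
Macaulay duration = Σ(t·PV) / P = 207,370.1470 / 27,533.9943 = 7.53142 half-year periods.
In years: 7.53142 / 2 = 3.76571 years.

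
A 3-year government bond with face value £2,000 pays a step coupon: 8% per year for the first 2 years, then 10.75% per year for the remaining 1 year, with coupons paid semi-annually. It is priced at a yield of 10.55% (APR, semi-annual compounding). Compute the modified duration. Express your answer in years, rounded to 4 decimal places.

2.5796 years

Periodic yield y = 0.05275. First find Macaulay duration:
  t   CF        PV=CF/(1+0.05275)^t    t·PV
  1        80.00        75.9915        75.9915
  2        80.00        72.1838       144.3675
  3        80.00        68.5669       205.7006
  4        80.00        65.1312       260.5247
  5       107.50        83.1347       415.6734
  6     2,107.50     1,548.1609     9,288.9651
  Σ                  1,913.1688    10,391.2228
P = 1,913.1688; Macaulay duration = 10,391.2228 / 1,913.1688 = 5.43142 half-year periods = 2.71571 years.
Modified duration = D_Mac / (1 + y) = 2.71571 / 1.05275 = 2.57963 years.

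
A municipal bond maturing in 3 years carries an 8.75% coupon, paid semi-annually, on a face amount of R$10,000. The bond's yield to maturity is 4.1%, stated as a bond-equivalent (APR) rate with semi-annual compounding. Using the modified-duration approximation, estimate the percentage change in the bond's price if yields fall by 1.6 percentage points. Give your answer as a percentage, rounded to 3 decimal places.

+4.269%

Periodic yield y = 0.0205. Modified duration first:
  t   CF        PV=CF/(1+0.0205)^t    t·PV
  1       437.50       428.7114       428.7114
  2       437.50       420.0994       840.1988
  3       437.50       411.6603     1,234.9810
  4       437.50       403.3908     1,613.5633
  5       437.50       395.2874     1,976.4372
  6    10,437.50     9,240.9886    55,445.9316
  Σ                 11,300.1380    61,539.8233
P = 11,300.1380; D_Mac = 5.44594 half-year periods = 2.72297 yrs; D_mod = 2.72297/(1+0.0205) = 2.66827 yrs.
ΔP/P ≈ -D_mod · Δy = -2.66827 × (-0.016) = +0.042692 = +4.2692%.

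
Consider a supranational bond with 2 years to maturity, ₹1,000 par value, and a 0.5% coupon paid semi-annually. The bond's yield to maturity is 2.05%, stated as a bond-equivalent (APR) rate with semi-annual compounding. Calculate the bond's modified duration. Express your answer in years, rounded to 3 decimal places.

1.972 years

Periodic yield y = 0.01025. First find Macaulay duration:
  t   CF        PV=CF/(1+0.01025)^t    t·PV
  1         2.50         2.4746         2.4746
  2         2.50         2.4495         4.8991
  3         2.50         2.4247         7.2740
  4     1,002.50       962.4295     3,849.7182
  Σ                    969.7784     3,864.3659
P = 969.7784; Macaulay duration = 3,864.3659 / 969.7784 = 3.98479 half-year periods = 1.99240 years.
Modified duration = D_Mac / (1 + y) = 1.99240 / 1.01025 = 1.97218 years.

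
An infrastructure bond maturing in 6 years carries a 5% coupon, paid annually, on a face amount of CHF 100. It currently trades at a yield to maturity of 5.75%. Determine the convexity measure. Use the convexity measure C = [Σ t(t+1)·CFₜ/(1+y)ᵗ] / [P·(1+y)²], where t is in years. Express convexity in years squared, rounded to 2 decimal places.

With y = 0.0575:
  t   CF        PV=CF/(1+0.0575)^t    t·PV        t(t+1)·PV
  1         5.00         4.7281         4.7281           9.4563
  2         5.00         4.4710         8.9421          26.8263
  3         5.00         4.2279        12.6838          50.7353
  4         5.00         3.9981        15.9922          79.9611
  5         5.00         3.7807        18.9033         113.4199
  6       105.00        75.0770       450.4621       3,153.2350
  Σ                     96.2829       511.7117       3,433.6338
P = 96.2829.
Convexity = Σ t(t+1)·PV / [P·(1+y)²] = 3,433.6338 / (96.2829 × 1.118306) = 31.88925.

31.89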